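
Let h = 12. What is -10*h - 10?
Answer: -130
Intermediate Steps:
-10*h - 10 = -10*12 - 10 = -120 - 10 = -130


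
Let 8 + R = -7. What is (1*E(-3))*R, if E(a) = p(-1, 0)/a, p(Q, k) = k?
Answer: 0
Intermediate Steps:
R = -15 (R = -8 - 7 = -15)
E(a) = 0 (E(a) = 0/a = 0)
(1*E(-3))*R = (1*0)*(-15) = 0*(-15) = 0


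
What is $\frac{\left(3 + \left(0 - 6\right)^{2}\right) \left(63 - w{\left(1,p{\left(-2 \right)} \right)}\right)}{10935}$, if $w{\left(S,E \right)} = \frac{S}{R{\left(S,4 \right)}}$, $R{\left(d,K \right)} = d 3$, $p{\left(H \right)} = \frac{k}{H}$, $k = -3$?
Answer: $\frac{2444}{10935} \approx 0.2235$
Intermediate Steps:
$p{\left(H \right)} = - \frac{3}{H}$
$R{\left(d,K \right)} = 3 d$
$w{\left(S,E \right)} = \frac{1}{3}$ ($w{\left(S,E \right)} = \frac{S}{3 S} = S \frac{1}{3 S} = \frac{1}{3}$)
$\frac{\left(3 + \left(0 - 6\right)^{2}\right) \left(63 - w{\left(1,p{\left(-2 \right)} \right)}\right)}{10935} = \frac{\left(3 + \left(0 - 6\right)^{2}\right) \left(63 - \frac{1}{3}\right)}{10935} = \left(3 + \left(-6\right)^{2}\right) \left(63 - \frac{1}{3}\right) \frac{1}{10935} = \left(3 + 36\right) \frac{188}{3} \cdot \frac{1}{10935} = 39 \cdot \frac{188}{3} \cdot \frac{1}{10935} = 2444 \cdot \frac{1}{10935} = \frac{2444}{10935}$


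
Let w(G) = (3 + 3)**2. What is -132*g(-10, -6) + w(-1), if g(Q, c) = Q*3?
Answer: 3996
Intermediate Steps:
w(G) = 36 (w(G) = 6**2 = 36)
g(Q, c) = 3*Q
-132*g(-10, -6) + w(-1) = -396*(-10) + 36 = -132*(-30) + 36 = 3960 + 36 = 3996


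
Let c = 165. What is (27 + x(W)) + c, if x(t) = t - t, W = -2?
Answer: 192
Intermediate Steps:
x(t) = 0
(27 + x(W)) + c = (27 + 0) + 165 = 27 + 165 = 192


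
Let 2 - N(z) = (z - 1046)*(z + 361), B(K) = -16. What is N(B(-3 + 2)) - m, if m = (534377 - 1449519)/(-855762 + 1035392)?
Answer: 32907955051/89815 ≈ 3.6640e+5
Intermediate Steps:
N(z) = 2 - (-1046 + z)*(361 + z) (N(z) = 2 - (z - 1046)*(z + 361) = 2 - (-1046 + z)*(361 + z))
m = -457571/89815 (m = -915142/179630 = -915142*1/179630 = -457571/89815 ≈ -5.0946)
N(B(-3 + 2)) - m = (377608 - 1*(-16)² + 685*(-16)) - 1*(-457571/89815) = (377608 - 1*256 - 10960) + 457571/89815 = (377608 - 256 - 10960) + 457571/89815 = 366392 + 457571/89815 = 32907955051/89815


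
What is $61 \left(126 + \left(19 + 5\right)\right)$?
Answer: $9150$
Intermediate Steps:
$61 \left(126 + \left(19 + 5\right)\right) = 61 \left(126 + 24\right) = 61 \cdot 150 = 9150$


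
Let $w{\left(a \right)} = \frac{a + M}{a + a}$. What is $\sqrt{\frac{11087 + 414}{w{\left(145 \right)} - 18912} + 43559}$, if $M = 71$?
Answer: $\frac{\sqrt{81882022242411219}}{1371066} \approx 208.71$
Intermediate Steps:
$w{\left(a \right)} = \frac{71 + a}{2 a}$ ($w{\left(a \right)} = \frac{a + 71}{a + a} = \frac{71 + a}{2 a}$)
$\sqrt{\frac{11087 + 414}{w{\left(145 \right)} - 18912} + 43559} = \sqrt{\frac{11087 + 414}{\frac{71 + 145}{2 \cdot 145} - 18912} + 43559} = \sqrt{\frac{11501}{\frac{1}{2} \cdot \frac{1}{145} \cdot 216 - 18912} + 43559} = \sqrt{\frac{11501}{\frac{108}{145} - 18912} + 43559} = \sqrt{\frac{11501}{- \frac{2742132}{145}} + 43559} = \sqrt{11501 \left(- \frac{145}{2742132}\right) + 43559} = \sqrt{- \frac{1667645}{2742132} + 43559} = \sqrt{\frac{119442860143}{2742132}} = \frac{\sqrt{81882022242411219}}{1371066}$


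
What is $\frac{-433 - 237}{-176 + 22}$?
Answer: $\frac{335}{77} \approx 4.3506$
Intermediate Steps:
$\frac{-433 - 237}{-176 + 22} = - \frac{670}{-154} = \left(-670\right) \left(- \frac{1}{154}\right) = \frac{335}{77}$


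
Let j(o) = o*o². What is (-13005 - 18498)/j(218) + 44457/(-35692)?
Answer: -115427309775/92444350136 ≈ -1.2486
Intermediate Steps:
j(o) = o³
(-13005 - 18498)/j(218) + 44457/(-35692) = (-13005 - 18498)/(218³) + 44457/(-35692) = -31503/10360232 + 44457*(-1/35692) = -31503*1/10360232 - 44457/35692 = -31503/10360232 - 44457/35692 = -115427309775/92444350136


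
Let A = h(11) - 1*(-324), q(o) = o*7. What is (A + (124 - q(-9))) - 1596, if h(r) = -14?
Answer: -1099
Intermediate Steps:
q(o) = 7*o
A = 310 (A = -14 - 1*(-324) = -14 + 324 = 310)
(A + (124 - q(-9))) - 1596 = (310 + (124 - 7*(-9))) - 1596 = (310 + (124 - 1*(-63))) - 1596 = (310 + (124 + 63)) - 1596 = (310 + 187) - 1596 = 497 - 1596 = -1099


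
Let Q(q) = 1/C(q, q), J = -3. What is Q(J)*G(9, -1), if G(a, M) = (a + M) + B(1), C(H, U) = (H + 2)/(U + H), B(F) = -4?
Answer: 24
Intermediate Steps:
C(H, U) = (2 + H)/(H + U)
G(a, M) = -4 + M + a (G(a, M) = (a + M) - 4 = (M + a) - 4 = -4 + M + a)
Q(q) = 2*q/(2 + q) (Q(q) = 1/((2 + q)/(q + q)) = 1/((2 + q)/((2*q))) = 1/((1/(2*q))*(2 + q)) = 1/((2 + q)/(2*q)) = 2*q/(2 + q))
Q(J)*G(9, -1) = (2*(-3)/(2 - 3))*(-4 - 1 + 9) = (2*(-3)/(-1))*4 = (2*(-3)*(-1))*4 = 6*4 = 24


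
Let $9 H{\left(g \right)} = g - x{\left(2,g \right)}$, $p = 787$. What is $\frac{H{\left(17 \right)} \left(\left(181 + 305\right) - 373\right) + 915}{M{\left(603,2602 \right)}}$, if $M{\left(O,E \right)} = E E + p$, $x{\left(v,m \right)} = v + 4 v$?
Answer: $\frac{9026}{60940719} \approx 0.00014811$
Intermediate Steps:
$x{\left(v,m \right)} = 5 v$
$H{\left(g \right)} = - \frac{10}{9} + \frac{g}{9}$ ($H{\left(g \right)} = \frac{g - 5 \cdot 2}{9} = \frac{g - 10}{9} = \frac{-10 + g}{9} = - \frac{10}{9} + \frac{g}{9}$)
$M{\left(O,E \right)} = 787 + E^{2}$ ($M{\left(O,E \right)} = E E + 787 = E^{2} + 787 = 787 + E^{2}$)
$\frac{H{\left(17 \right)} \left(\left(181 + 305\right) - 373\right) + 915}{M{\left(603,2602 \right)}} = \frac{\left(- \frac{10}{9} + \frac{1}{9} \cdot 17\right) \left(\left(181 + 305\right) - 373\right) + 915}{787 + 2602^{2}} = \frac{\left(- \frac{10}{9} + \frac{17}{9}\right) \left(486 - 373\right) + 915}{787 + 6770404} = \frac{\frac{7}{9} \cdot 113 + 915}{6771191} = \left(\frac{791}{9} + 915\right) \frac{1}{6771191} = \frac{9026}{9} \cdot \frac{1}{6771191} = \frac{9026}{60940719}$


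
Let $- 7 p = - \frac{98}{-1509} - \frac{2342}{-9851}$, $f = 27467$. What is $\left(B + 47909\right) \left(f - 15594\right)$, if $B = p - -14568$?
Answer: $\frac{77187670391502025}{104056113} \approx 7.4179 \cdot 10^{8}$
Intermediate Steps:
$p = - \frac{4499476}{104056113}$ ($p = - \frac{- \frac{98}{-1509} - \frac{2342}{-9851}}{7} = - \frac{\left(-98\right) \left(- \frac{1}{1509}\right) - - \frac{2342}{9851}}{7} = - \frac{\frac{98}{1509} + \frac{2342}{9851}}{7} = \left(- \frac{1}{7}\right) \frac{4499476}{14865159} = - \frac{4499476}{104056113} \approx -0.043241$)
$B = \frac{1515884954708}{104056113}$ ($B = - \frac{4499476}{104056113} - -14568 = - \frac{4499476}{104056113} + 14568 = \frac{1515884954708}{104056113} \approx 14568.0$)
$\left(B + 47909\right) \left(f - 15594\right) = \left(\frac{1515884954708}{104056113} + 47909\right) \left(27467 - 15594\right) = \frac{6501109272425}{104056113} \cdot 11873 = \frac{77187670391502025}{104056113}$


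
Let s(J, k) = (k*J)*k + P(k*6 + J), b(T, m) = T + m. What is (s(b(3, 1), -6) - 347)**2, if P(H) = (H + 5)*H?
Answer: 436921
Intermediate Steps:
P(H) = H*(5 + H) (P(H) = (5 + H)*H = H*(5 + H))
s(J, k) = J*k**2 + (J + 6*k)*(5 + J + 6*k) (s(J, k) = (k*J)*k + (k*6 + J)*(5 + (k*6 + J)) = (J*k)*k + (6*k + J)*(5 + (6*k + J)) = J*k**2 + (J + 6*k)*(5 + (J + 6*k)) = J*k**2 + (J + 6*k)*(5 + J + 6*k))
(s(b(3, 1), -6) - 347)**2 = (((3 + 1)*(-6)**2 + ((3 + 1) + 6*(-6))*(5 + (3 + 1) + 6*(-6))) - 347)**2 = ((4*36 + (4 - 36)*(5 + 4 - 36)) - 347)**2 = ((144 - 32*(-27)) - 347)**2 = ((144 + 864) - 347)**2 = (1008 - 347)**2 = 661**2 = 436921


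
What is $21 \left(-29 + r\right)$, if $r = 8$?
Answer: $-441$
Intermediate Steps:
$21 \left(-29 + r\right) = 21 \left(-29 + 8\right) = 21 \left(-21\right) = -441$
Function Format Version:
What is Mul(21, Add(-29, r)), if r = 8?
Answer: -441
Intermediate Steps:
Mul(21, Add(-29, r)) = Mul(21, Add(-29, 8)) = Mul(21, -21) = -441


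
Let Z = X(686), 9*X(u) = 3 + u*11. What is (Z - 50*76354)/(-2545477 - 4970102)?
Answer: 34351751/67640211 ≈ 0.50786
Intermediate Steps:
X(u) = 1/3 + 11*u/9 (X(u) = (3 + u*11)/9 = (3 + 11*u)/9 = 1/3 + 11*u/9)
Z = 7549/9 (Z = 1/3 + (11/9)*686 = 1/3 + 7546/9 = 7549/9 ≈ 838.78)
(Z - 50*76354)/(-2545477 - 4970102) = (7549/9 - 50*76354)/(-2545477 - 4970102) = (7549/9 - 3817700)/(-7515579) = -34351751/9*(-1/7515579) = 34351751/67640211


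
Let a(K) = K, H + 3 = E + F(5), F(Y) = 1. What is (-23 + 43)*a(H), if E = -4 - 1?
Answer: -140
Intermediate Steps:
E = -5
H = -7 (H = -3 + (-5 + 1) = -3 - 4 = -7)
(-23 + 43)*a(H) = (-23 + 43)*(-7) = 20*(-7) = -140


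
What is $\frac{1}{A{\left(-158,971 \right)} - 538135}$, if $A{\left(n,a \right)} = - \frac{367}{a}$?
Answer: $- \frac{971}{522529452} \approx -1.8583 \cdot 10^{-6}$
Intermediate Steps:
$\frac{1}{A{\left(-158,971 \right)} - 538135} = \frac{1}{- \frac{367}{971} - 538135} = \frac{1}{- \frac{522529452}{971}} = - \frac{971}{522529452}$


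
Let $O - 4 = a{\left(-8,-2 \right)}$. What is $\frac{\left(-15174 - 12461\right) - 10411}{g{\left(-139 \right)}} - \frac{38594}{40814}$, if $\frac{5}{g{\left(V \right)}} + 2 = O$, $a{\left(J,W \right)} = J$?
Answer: $\frac{4658331847}{102035} \approx 45654.0$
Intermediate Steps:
$O = -4$ ($O = 4 - 8 = -4$)
$g{\left(V \right)} = - \frac{5}{6}$ ($g{\left(V \right)} = \frac{5}{-2 - 4} = \frac{5}{-6} = 5 \left(- \frac{1}{6}\right) = - \frac{5}{6}$)
$\frac{\left(-15174 - 12461\right) - 10411}{g{\left(-139 \right)}} - \frac{38594}{40814} = \frac{\left(-15174 - 12461\right) - 10411}{- \frac{5}{6}} - \frac{38594}{40814} = \left(-27635 - 10411\right) \left(- \frac{6}{5}\right) - \frac{19297}{20407} = \left(-38046\right) \left(- \frac{6}{5}\right) - \frac{19297}{20407} = \frac{228276}{5} - \frac{19297}{20407} = \frac{4658331847}{102035}$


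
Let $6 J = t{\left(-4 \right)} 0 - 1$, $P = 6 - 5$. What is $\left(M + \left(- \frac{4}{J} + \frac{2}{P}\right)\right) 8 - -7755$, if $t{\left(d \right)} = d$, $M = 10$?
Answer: $8043$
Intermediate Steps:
$P = 1$
$J = - \frac{1}{6}$ ($J = \frac{\left(-4\right) 0 - 1}{6} = \frac{0 - 1}{6} = \frac{1}{6} \left(-1\right) = - \frac{1}{6} \approx -0.16667$)
$\left(M + \left(- \frac{4}{J} + \frac{2}{P}\right)\right) 8 - -7755 = \left(10 + \left(- \frac{4}{- \frac{1}{6}} + \frac{2}{1}\right)\right) 8 - -7755 = \left(10 + \left(\left(-4\right) \left(-6\right) + 2 \cdot 1\right)\right) 8 + 7755 = \left(10 + \left(24 + 2\right)\right) 8 + 7755 = \left(10 + 26\right) 8 + 7755 = 36 \cdot 8 + 7755 = 288 + 7755 = 8043$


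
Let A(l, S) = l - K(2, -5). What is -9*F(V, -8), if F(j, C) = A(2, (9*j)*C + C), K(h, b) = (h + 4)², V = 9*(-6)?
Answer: 306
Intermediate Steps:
V = -54
K(h, b) = (4 + h)²
A(l, S) = -36 + l (A(l, S) = l - (4 + 2)² = l - 1*6² = l - 1*36 = l - 36 = -36 + l)
F(j, C) = -34 (F(j, C) = -36 + 2 = -34)
-9*F(V, -8) = -9*(-34) = 306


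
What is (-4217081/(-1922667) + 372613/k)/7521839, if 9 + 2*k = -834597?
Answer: 347796611224/2011677496975292913 ≈ 1.7289e-7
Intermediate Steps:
k = -417303 (k = -9/2 + (1/2)*(-834597) = -9/2 - 834597/2 = -417303)
(-4217081/(-1922667) + 372613/k)/7521839 = (-4217081/(-1922667) + 372613/(-417303))/7521839 = (-4217081*(-1/1922667) + 372613*(-1/417303))*(1/7521839) = (4217081/1922667 - 372613/417303)*(1/7521839) = (347796611224/267444902367)*(1/7521839) = 347796611224/2011677496975292913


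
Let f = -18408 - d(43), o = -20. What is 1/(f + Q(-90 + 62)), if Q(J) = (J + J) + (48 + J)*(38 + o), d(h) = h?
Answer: -1/18147 ≈ -5.5106e-5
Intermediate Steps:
Q(J) = 864 + 20*J (Q(J) = (J + J) + (48 + J)*(38 - 20) = 2*J + (48 + J)*18 = 2*J + (864 + 18*J) = 864 + 20*J)
f = -18451 (f = -18408 - 1*43 = -18408 - 43 = -18451)
1/(f + Q(-90 + 62)) = 1/(-18451 + (864 + 20*(-90 + 62))) = 1/(-18451 + (864 + 20*(-28))) = 1/(-18451 + (864 - 560)) = 1/(-18451 + 304) = 1/(-18147) = -1/18147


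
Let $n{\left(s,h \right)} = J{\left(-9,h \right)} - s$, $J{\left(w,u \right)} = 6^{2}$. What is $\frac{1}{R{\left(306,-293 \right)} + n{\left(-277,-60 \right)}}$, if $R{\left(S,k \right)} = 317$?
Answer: $\frac{1}{630} \approx 0.0015873$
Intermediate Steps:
$J{\left(w,u \right)} = 36$
$n{\left(s,h \right)} = 36 - s$
$\frac{1}{R{\left(306,-293 \right)} + n{\left(-277,-60 \right)}} = \frac{1}{317 + \left(36 - -277\right)} = \frac{1}{317 + \left(36 + 277\right)} = \frac{1}{317 + 313} = \frac{1}{630}$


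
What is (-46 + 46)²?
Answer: 0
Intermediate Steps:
(-46 + 46)² = 0² = 0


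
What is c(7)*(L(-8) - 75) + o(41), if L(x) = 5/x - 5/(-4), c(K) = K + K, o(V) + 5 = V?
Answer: -4021/4 ≈ -1005.3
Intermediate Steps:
o(V) = -5 + V
c(K) = 2*K
L(x) = 5/4 + 5/x (L(x) = 5/x - 5*(-¼) = 5/x + 5/4 = 5/4 + 5/x)
c(7)*(L(-8) - 75) + o(41) = (2*7)*((5/4 + 5/(-8)) - 75) + (-5 + 41) = 14*((5/4 + 5*(-⅛)) - 75) + 36 = 14*((5/4 - 5/8) - 75) + 36 = 14*(5/8 - 75) + 36 = 14*(-595/8) + 36 = -4165/4 + 36 = -4021/4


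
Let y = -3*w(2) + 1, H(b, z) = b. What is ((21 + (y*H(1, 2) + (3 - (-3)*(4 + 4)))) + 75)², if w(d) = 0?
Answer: 15376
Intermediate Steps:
y = 1 (y = -3*0 + 1 = 0 + 1 = 1)
((21 + (y*H(1, 2) + (3 - (-3)*(4 + 4)))) + 75)² = ((21 + (1*1 + (3 - (-3)*(4 + 4)))) + 75)² = ((21 + (1 + (3 - (-3)*8))) + 75)² = ((21 + (1 + (3 - 1*(-24)))) + 75)² = ((21 + (1 + (3 + 24))) + 75)² = ((21 + (1 + 27)) + 75)² = ((21 + 28) + 75)² = (49 + 75)² = 124² = 15376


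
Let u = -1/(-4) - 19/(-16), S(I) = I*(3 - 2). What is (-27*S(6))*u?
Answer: -1863/8 ≈ -232.88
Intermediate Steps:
S(I) = I (S(I) = I*1 = I)
u = 23/16 (u = -1*(-¼) - 19*(-1/16) = ¼ + 19/16 = 23/16 ≈ 1.4375)
(-27*S(6))*u = -27*6*(23/16) = -162*23/16 = -1863/8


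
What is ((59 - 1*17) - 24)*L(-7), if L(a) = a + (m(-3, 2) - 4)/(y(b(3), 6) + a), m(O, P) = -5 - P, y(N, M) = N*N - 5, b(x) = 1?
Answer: -108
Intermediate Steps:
y(N, M) = -5 + N² (y(N, M) = N² - 5 = -5 + N²)
L(a) = a - 11/(-4 + a) (L(a) = a + ((-5 - 1*2) - 4)/((-5 + 1²) + a) = a + ((-5 - 2) - 4)/((-5 + 1) + a) = a + (-7 - 4)/(-4 + a) = a - 11/(-4 + a))
((59 - 1*17) - 24)*L(-7) = ((59 - 1*17) - 24)*((-11 + (-7)² - 4*(-7))/(-4 - 7)) = ((59 - 17) - 24)*((-11 + 49 + 28)/(-11)) = (42 - 24)*(-1/11*66) = 18*(-6) = -108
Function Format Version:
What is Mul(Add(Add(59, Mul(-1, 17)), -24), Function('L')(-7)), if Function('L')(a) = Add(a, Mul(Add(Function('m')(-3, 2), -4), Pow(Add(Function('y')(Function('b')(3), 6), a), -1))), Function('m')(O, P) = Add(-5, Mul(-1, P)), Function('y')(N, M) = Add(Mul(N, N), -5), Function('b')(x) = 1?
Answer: -108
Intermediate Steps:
Function('y')(N, M) = Add(-5, Pow(N, 2)) (Function('y')(N, M) = Add(Pow(N, 2), -5) = Add(-5, Pow(N, 2)))
Function('L')(a) = Add(a, Mul(-11, Pow(Add(-4, a), -1))) (Function('L')(a) = Add(a, Mul(Add(Add(-5, Mul(-1, 2)), -4), Pow(Add(Add(-5, Pow(1, 2)), a), -1))) = Add(a, Mul(Add(Add(-5, -2), -4), Pow(Add(Add(-5, 1), a), -1))) = Add(a, Mul(Add(-7, -4), Pow(Add(-4, a), -1))) = Add(a, Mul(-11, Pow(Add(-4, a), -1))))
Mul(Add(Add(59, Mul(-1, 17)), -24), Function('L')(-7)) = Mul(Add(Add(59, Mul(-1, 17)), -24), Mul(Pow(Add(-4, -7), -1), Add(-11, Pow(-7, 2), Mul(-4, -7)))) = Mul(Add(Add(59, -17), -24), Mul(Pow(-11, -1), Add(-11, 49, 28))) = Mul(Add(42, -24), Mul(Rational(-1, 11), 66)) = Mul(18, -6) = -108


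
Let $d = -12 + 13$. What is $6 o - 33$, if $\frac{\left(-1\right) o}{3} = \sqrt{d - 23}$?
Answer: $-33 - 18 i \sqrt{22} \approx -33.0 - 84.427 i$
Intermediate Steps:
$d = 1$
$o = - 3 i \sqrt{22}$ ($o = - 3 \sqrt{1 - 23} = - 3 \sqrt{-22} = - 3 i \sqrt{22} \approx - 14.071 i$)
$6 o - 33 = 6 \left(- 3 i \sqrt{22}\right) - 33 = - 18 i \sqrt{22} - 33 = -33 - 18 i \sqrt{22}$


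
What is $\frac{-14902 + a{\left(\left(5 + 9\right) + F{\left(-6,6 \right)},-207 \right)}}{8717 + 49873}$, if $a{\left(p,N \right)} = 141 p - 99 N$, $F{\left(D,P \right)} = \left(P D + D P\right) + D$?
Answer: $- \frac{3433}{58590} \approx -0.058594$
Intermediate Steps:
$F{\left(D,P \right)} = D + 2 D P$ ($F{\left(D,P \right)} = \left(D P + D P\right) + D = 2 D P + D = D + 2 D P$)
$a{\left(p,N \right)} = - 99 N + 141 p$
$\frac{-14902 + a{\left(\left(5 + 9\right) + F{\left(-6,6 \right)},-207 \right)}}{8717 + 49873} = \frac{-14902 + \left(\left(-99\right) \left(-207\right) + 141 \left(\left(5 + 9\right) - 6 \left(1 + 2 \cdot 6\right)\right)\right)}{8717 + 49873} = \frac{-14902 + \left(20493 + 141 \left(14 - 6 \left(1 + 12\right)\right)\right)}{58590} = \left(-14902 + \left(20493 + 141 \left(14 - 78\right)\right)\right) \frac{1}{58590} = \left(-14902 + \left(20493 + 141 \left(-64\right)\right)\right) \frac{1}{58590} = \left(-14902 + \left(20493 - 9024\right)\right) \frac{1}{58590} = \left(-14902 + 11469\right) \frac{1}{58590} = \left(-3433\right) \frac{1}{58590} = - \frac{3433}{58590}$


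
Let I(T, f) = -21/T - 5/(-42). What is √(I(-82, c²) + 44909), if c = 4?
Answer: 2*√8323065723/861 ≈ 211.92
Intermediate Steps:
I(T, f) = 5/42 - 21/T (I(T, f) = -21/T - 5*(-1/42) = -21/T + 5/42 = 5/42 - 21/T)
√(I(-82, c²) + 44909) = √((5/42 - 21/(-82)) + 44909) = √((5/42 - 21*(-1/82)) + 44909) = √((5/42 + 21/82) + 44909) = √(323/861 + 44909) = √(38666972/861) = 2*√8323065723/861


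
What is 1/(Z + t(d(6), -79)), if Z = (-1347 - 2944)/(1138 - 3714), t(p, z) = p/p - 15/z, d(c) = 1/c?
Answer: 29072/83019 ≈ 0.35018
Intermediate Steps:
t(p, z) = 1 - 15/z
Z = 613/368 (Z = -4291/(-2576) = -4291*(-1/2576) = 613/368 ≈ 1.6658)
1/(Z + t(d(6), -79)) = 1/(613/368 + (-15 - 79)/(-79)) = 1/(613/368 - 1/79*(-94)) = 1/(613/368 + 94/79) = 1/(83019/29072) = 29072/83019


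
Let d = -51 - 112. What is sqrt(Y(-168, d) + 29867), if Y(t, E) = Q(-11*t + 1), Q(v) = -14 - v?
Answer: 2*sqrt(7001) ≈ 167.34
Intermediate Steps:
d = -163
Y(t, E) = -15 + 11*t (Y(t, E) = -14 - (-11*t + 1) = -14 - (1 - 11*t) = -14 + (-1 + 11*t) = -15 + 11*t)
sqrt(Y(-168, d) + 29867) = sqrt((-15 + 11*(-168)) + 29867) = sqrt((-15 - 1848) + 29867) = sqrt(-1863 + 29867) = sqrt(28004) = 2*sqrt(7001)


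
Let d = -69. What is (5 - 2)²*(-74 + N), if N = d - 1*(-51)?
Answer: -828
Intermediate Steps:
N = -18 (N = -69 - 1*(-51) = -69 + 51 = -18)
(5 - 2)²*(-74 + N) = (5 - 2)²*(-74 - 18) = 3²*(-92) = 9*(-92) = -828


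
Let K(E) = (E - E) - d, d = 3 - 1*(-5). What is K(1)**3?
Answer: -512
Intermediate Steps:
d = 8 (d = 3 + 5 = 8)
K(E) = -8 (K(E) = (E - E) - 1*8 = 0 - 8 = -8)
K(1)**3 = (-8)**3 = -512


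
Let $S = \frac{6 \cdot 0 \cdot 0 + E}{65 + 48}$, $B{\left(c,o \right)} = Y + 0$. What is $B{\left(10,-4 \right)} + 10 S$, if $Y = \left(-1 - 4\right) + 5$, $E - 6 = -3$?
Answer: $\frac{30}{113} \approx 0.26549$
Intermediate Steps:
$E = 3$ ($E = 6 - 3 = 3$)
$Y = 0$ ($Y = -5 + 5 = 0$)
$B{\left(c,o \right)} = 0$ ($B{\left(c,o \right)} = 0 + 0 = 0$)
$S = \frac{3}{113}$ ($S = \frac{6 \cdot 0 \cdot 0 + 3}{65 + 48} = \frac{0 \cdot 0 + 3}{113} = \left(0 + 3\right) \frac{1}{113} = 3 \cdot \frac{1}{113} = \frac{3}{113} \approx 0.026549$)
$B{\left(10,-4 \right)} + 10 S = 0 + 10 \cdot \frac{3}{113} = 0 + \frac{30}{113} = \frac{30}{113}$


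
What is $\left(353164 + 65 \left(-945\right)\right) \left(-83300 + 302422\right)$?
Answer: $63926433158$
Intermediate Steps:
$\left(353164 + 65 \left(-945\right)\right) \left(-83300 + 302422\right) = \left(353164 - 61425\right) 219122 = 291739 \cdot 219122 = 63926433158$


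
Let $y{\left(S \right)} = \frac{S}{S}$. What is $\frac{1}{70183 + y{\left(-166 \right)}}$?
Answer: $\frac{1}{70184} \approx 1.4248 \cdot 10^{-5}$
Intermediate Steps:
$y{\left(S \right)} = 1$
$\frac{1}{70183 + y{\left(-166 \right)}} = \frac{1}{70183 + 1} = \frac{1}{70184}$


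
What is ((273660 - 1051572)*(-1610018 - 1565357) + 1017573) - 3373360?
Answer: 2470159961213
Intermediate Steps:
((273660 - 1051572)*(-1610018 - 1565357) + 1017573) - 3373360 = (-777912*(-3175375) + 1017573) - 3373360 = (2470162317000 + 1017573) - 3373360 = 2470163334573 - 3373360 = 2470159961213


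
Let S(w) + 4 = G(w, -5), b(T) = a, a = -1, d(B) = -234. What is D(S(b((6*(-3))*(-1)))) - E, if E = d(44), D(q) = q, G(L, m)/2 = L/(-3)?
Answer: 692/3 ≈ 230.67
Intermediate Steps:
b(T) = -1
G(L, m) = -2*L/3 (G(L, m) = 2*(L/(-3)) = 2*(L*(-⅓)) = 2*(-L/3) = -2*L/3)
S(w) = -4 - 2*w/3
E = -234
D(S(b((6*(-3))*(-1)))) - E = (-4 - ⅔*(-1)) - 1*(-234) = (-4 + ⅔) + 234 = -10/3 + 234 = 692/3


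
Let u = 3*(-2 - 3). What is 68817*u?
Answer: -1032255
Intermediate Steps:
u = -15 (u = 3*(-5) = -15)
68817*u = 68817*(-15) = -1032255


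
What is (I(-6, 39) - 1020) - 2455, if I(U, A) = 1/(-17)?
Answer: -59076/17 ≈ -3475.1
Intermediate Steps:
I(U, A) = -1/17
(I(-6, 39) - 1020) - 2455 = (-1/17 - 1020) - 2455 = -17341/17 - 2455 = -59076/17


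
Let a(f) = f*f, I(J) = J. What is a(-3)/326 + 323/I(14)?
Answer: 26356/1141 ≈ 23.099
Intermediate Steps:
a(f) = f²
a(-3)/326 + 323/I(14) = (-3)²/326 + 323/14 = 9*(1/326) + 323*(1/14) = 9/326 + 323/14 = 26356/1141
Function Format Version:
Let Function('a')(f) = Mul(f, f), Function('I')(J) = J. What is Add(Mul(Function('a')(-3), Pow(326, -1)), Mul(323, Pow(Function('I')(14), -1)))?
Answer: Rational(26356, 1141) ≈ 23.099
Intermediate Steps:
Function('a')(f) = Pow(f, 2)
Add(Mul(Function('a')(-3), Pow(326, -1)), Mul(323, Pow(Function('I')(14), -1))) = Add(Mul(Pow(-3, 2), Pow(326, -1)), Mul(323, Pow(14, -1))) = Add(Mul(9, Rational(1, 326)), Mul(323, Rational(1, 14))) = Add(Rational(9, 326), Rational(323, 14)) = Rational(26356, 1141)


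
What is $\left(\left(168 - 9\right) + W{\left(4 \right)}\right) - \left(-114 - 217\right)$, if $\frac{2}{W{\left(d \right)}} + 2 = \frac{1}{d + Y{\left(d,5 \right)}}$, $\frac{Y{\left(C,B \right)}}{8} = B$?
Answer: $\frac{42542}{87} \approx 488.99$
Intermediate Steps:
$Y{\left(C,B \right)} = 8 B$
$W{\left(d \right)} = \frac{2}{-2 + \frac{1}{40 + d}}$ ($W{\left(d \right)} = \frac{2}{-2 + \frac{1}{d + 8 \cdot 5}} = \frac{2}{-2 + \frac{1}{d + 40}} = \frac{2}{-2 + \frac{1}{40 + d}}$)
$\left(\left(168 - 9\right) + W{\left(4 \right)}\right) - \left(-114 - 217\right) = \left(\left(168 - 9\right) + \frac{2 \left(-40 - 4\right)}{79 + 2 \cdot 4}\right) - \left(-114 - 217\right) = \left(159 + \frac{2 \left(-40 - 4\right)}{79 + 8}\right) - \left(-114 - 217\right) = \left(159 + 2 \cdot \frac{1}{87} \left(-44\right)\right) - -331 = \left(159 + 2 \cdot \frac{1}{87} \left(-44\right)\right) + 331 = \left(159 - \frac{88}{87}\right) + 331 = \frac{13745}{87} + 331 = \frac{42542}{87}$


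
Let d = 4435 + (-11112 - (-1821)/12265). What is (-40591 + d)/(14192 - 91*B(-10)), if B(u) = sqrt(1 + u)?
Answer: -8227672904208/2471242875145 - 158269074327*I/2471242875145 ≈ -3.3294 - 0.064044*I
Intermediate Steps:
d = -81891584/12265 (d = 4435 + (-11112 - (-1821)/12265) = 4435 + (-11112 - 1*(-1821/12265)) = 4435 + (-11112 + 1821/12265) = 4435 - 136286859/12265 = -81891584/12265 ≈ -6676.9)
(-40591 + d)/(14192 - 91*B(-10)) = (-40591 - 81891584/12265)/(14192 - 91*sqrt(1 - 10)) = -579740199/(12265*(14192 - 273*I)) = -579740199*(14192 + 273*I)/201487393/12265 = -579740199*(14192 + 273*I)/2471242875145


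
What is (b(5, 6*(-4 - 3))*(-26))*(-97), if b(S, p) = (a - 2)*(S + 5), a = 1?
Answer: -25220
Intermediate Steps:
b(S, p) = -5 - S (b(S, p) = (1 - 2)*(S + 5) = -(5 + S) = -5 - S)
(b(5, 6*(-4 - 3))*(-26))*(-97) = ((-5 - 1*5)*(-26))*(-97) = ((-5 - 5)*(-26))*(-97) = -10*(-26)*(-97) = 260*(-97) = -25220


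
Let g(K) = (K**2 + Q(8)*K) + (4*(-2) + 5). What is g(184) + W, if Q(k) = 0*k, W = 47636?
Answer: 81489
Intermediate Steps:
Q(k) = 0
g(K) = -3 + K**2 (g(K) = (K**2 + 0*K) + (4*(-2) + 5) = (K**2 + 0) + (-8 + 5) = K**2 - 3 = -3 + K**2)
g(184) + W = (-3 + 184**2) + 47636 = (-3 + 33856) + 47636 = 33853 + 47636 = 81489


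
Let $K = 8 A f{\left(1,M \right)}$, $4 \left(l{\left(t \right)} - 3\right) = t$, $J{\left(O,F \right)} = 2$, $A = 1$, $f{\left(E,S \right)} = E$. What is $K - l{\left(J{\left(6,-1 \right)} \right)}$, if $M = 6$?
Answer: $\frac{9}{2} \approx 4.5$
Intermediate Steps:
$l{\left(t \right)} = 3 + \frac{t}{4}$
$K = 8$ ($K = 8 \cdot 1 \cdot 1 = 8 \cdot 1 = 8$)
$K - l{\left(J{\left(6,-1 \right)} \right)} = 8 - \left(3 + \frac{1}{4} \cdot 2\right) = 8 - \left(3 + \frac{1}{2}\right) = 8 - \frac{7}{2} = \frac{9}{2}$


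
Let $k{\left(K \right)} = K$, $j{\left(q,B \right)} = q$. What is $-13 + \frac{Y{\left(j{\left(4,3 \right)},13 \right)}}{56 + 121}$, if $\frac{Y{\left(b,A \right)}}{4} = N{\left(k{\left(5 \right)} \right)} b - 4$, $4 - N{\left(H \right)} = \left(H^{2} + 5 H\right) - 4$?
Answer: $- \frac{2989}{177} \approx -16.887$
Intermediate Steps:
$N{\left(H \right)} = 8 - H^{2} - 5 H$ ($N{\left(H \right)} = 4 - \left(\left(H^{2} + 5 H\right) - 4\right) = 4 - \left(-4 + H^{2} + 5 H\right) = 8 - H^{2} - 5 H$)
$Y{\left(b,A \right)} = -16 - 168 b$ ($Y{\left(b,A \right)} = 4 \left(\left(8 - 5^{2} - 25\right) b - 4\right) = 4 \left(\left(8 - 25 - 25\right) b - 4\right) = 4 \left(- 42 b - 4\right) = 4 \left(-4 - 42 b\right) = -16 - 168 b$)
$-13 + \frac{Y{\left(j{\left(4,3 \right)},13 \right)}}{56 + 121} = -13 + \frac{-16 - 672}{56 + 121} = -13 + \frac{-16 - 672}{177} = -13 + \frac{1}{177} \left(-688\right) = -13 - \frac{688}{177} = - \frac{2989}{177}$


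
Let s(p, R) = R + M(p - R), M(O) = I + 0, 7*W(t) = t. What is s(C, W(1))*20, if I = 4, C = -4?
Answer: 580/7 ≈ 82.857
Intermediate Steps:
W(t) = t/7
M(O) = 4 (M(O) = 4 + 0 = 4)
s(p, R) = 4 + R (s(p, R) = R + 4 = 4 + R)
s(C, W(1))*20 = (4 + (⅐)*1)*20 = (4 + ⅐)*20 = (29/7)*20 = 580/7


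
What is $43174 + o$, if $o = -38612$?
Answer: $4562$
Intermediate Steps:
$43174 + o = 43174 - 38612 = 4562$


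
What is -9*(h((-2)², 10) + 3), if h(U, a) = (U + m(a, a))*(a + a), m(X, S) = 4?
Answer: -1467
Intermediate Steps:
h(U, a) = 2*a*(4 + U) (h(U, a) = (U + 4)*(a + a) = (4 + U)*(2*a) = 2*a*(4 + U))
-9*(h((-2)², 10) + 3) = -9*(2*10*(4 + (-2)²) + 3) = -9*(2*10*(4 + 4) + 3) = -9*(2*10*8 + 3) = -9*(160 + 3) = -9*163 = -1467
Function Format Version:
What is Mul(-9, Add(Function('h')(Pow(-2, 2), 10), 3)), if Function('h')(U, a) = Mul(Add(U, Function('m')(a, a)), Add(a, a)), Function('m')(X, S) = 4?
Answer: -1467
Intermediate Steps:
Function('h')(U, a) = Mul(2, a, Add(4, U)) (Function('h')(U, a) = Mul(Add(U, 4), Add(a, a)) = Mul(Add(4, U), Mul(2, a)) = Mul(2, a, Add(4, U)))
Mul(-9, Add(Function('h')(Pow(-2, 2), 10), 3)) = Mul(-9, Add(Mul(2, 10, Add(4, Pow(-2, 2))), 3)) = Mul(-9, Add(Mul(2, 10, Add(4, 4)), 3)) = Mul(-9, Add(Mul(2, 10, 8), 3)) = Mul(-9, Add(160, 3)) = Mul(-9, 163) = -1467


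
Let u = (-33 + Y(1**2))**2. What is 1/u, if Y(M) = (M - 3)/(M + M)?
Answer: 1/1156 ≈ 0.00086505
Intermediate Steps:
Y(M) = (-3 + M)/(2*M) (Y(M) = (-3 + M)/((2*M)) = (-3 + M)*(1/(2*M)) = (-3 + M)/(2*M))
u = 1156 (u = (-33 + (-3 + 1**2)/(2*(1**2)))**2 = (-33 + (1/2)*(-3 + 1)/1)**2 = (-33 + (1/2)*1*(-2))**2 = (-33 - 1)**2 = (-34)**2 = 1156)
1/u = 1/1156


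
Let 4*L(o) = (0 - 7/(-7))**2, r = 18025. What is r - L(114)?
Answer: 72099/4 ≈ 18025.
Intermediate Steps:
L(o) = 1/4 (L(o) = (0 - 7/(-7))**2/4 = (0 - 7*(-1/7))**2/4 = (0 + 1)**2/4 = (1/4)*1**2 = (1/4)*1 = 1/4)
r - L(114) = 18025 - 1*1/4 = 18025 - 1/4 = 72099/4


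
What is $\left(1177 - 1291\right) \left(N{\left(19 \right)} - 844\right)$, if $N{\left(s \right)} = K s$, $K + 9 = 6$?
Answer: $102714$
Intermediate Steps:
$K = -3$ ($K = -9 + 6 = -3$)
$N{\left(s \right)} = - 3 s$
$\left(1177 - 1291\right) \left(N{\left(19 \right)} - 844\right) = \left(1177 - 1291\right) \left(\left(-3\right) 19 - 844\right) = - 114 \left(-57 - 844\right) = \left(-114\right) \left(-901\right) = 102714$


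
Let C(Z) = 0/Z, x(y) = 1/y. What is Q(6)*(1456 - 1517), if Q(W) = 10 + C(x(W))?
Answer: -610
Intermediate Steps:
C(Z) = 0
Q(W) = 10 (Q(W) = 10 + 0 = 10)
Q(6)*(1456 - 1517) = 10*(1456 - 1517) = 10*(-61) = -610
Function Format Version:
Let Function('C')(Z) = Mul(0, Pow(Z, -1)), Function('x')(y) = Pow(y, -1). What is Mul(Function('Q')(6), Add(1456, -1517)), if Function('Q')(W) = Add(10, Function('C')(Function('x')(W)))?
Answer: -610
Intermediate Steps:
Function('C')(Z) = 0
Function('Q')(W) = 10 (Function('Q')(W) = Add(10, 0) = 10)
Mul(Function('Q')(6), Add(1456, -1517)) = Mul(10, Add(1456, -1517)) = Mul(10, -61) = -610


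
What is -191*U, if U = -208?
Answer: 39728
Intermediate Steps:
-191*U = -191*(-208) = 39728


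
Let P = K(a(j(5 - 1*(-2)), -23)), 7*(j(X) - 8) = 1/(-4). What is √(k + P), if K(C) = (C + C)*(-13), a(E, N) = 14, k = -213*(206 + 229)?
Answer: I*√93019 ≈ 304.99*I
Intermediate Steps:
j(X) = 223/28 (j(X) = 8 + (⅐)/(-4) = 8 + (⅐)*(-¼) = 8 - 1/28 = 223/28)
k = -92655 (k = -213*435 = -92655)
K(C) = -26*C (K(C) = (2*C)*(-13) = -26*C)
P = -364 (P = -26*14 = -364)
√(k + P) = √(-92655 - 364) = √(-93019) = I*√93019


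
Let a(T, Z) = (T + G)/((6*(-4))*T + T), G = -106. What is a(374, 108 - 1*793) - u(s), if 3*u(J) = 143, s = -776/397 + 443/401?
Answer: -615445/12903 ≈ -47.698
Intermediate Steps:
s = -135305/159197 (s = -776*1/397 + 443*(1/401) = -776/397 + 443/401 = -135305/159197 ≈ -0.84992)
a(T, Z) = -(-106 + T)/(23*T) (a(T, Z) = (T - 106)/((6*(-4))*T + T) = (-106 + T)/(-24*T + T) = (-106 + T)/((-23*T)) = (-106 + T)*(-1/(23*T)) = -(-106 + T)/(23*T))
u(J) = 143/3 (u(J) = (⅓)*143 = 143/3)
a(374, 108 - 1*793) - u(s) = (1/23)*(106 - 1*374)/374 - 1*143/3 = (1/23)*(1/374)*(106 - 374) - 143/3 = (1/23)*(1/374)*(-268) - 143/3 = -134/4301 - 143/3 = -615445/12903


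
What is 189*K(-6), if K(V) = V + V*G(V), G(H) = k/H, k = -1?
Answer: -1323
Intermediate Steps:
G(H) = -1/H
K(V) = -1 + V (K(V) = V + V*(-1/V) = V - 1 = -1 + V)
189*K(-6) = 189*(-1 - 6) = 189*(-7) = -1323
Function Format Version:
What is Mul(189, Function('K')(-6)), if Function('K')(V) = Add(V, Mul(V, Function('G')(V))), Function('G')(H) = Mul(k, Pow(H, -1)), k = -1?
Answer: -1323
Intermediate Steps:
Function('G')(H) = Mul(-1, Pow(H, -1))
Function('K')(V) = Add(-1, V) (Function('K')(V) = Add(V, Mul(V, Mul(-1, Pow(V, -1)))) = Add(V, -1) = Add(-1, V))
Mul(189, Function('K')(-6)) = Mul(189, Add(-1, -6)) = Mul(189, -7) = -1323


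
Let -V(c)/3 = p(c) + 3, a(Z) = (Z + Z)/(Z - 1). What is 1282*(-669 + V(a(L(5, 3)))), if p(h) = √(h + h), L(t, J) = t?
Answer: -869196 - 3846*√5 ≈ -8.7780e+5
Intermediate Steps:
p(h) = √2*√h (p(h) = √(2*h) = √2*√h)
a(Z) = 2*Z/(-1 + Z) (a(Z) = (2*Z)/(-1 + Z) = 2*Z/(-1 + Z))
V(c) = -9 - 3*√2*√c (V(c) = -3*(√2*√c + 3) = -3*(3 + √2*√c) = -9 - 3*√2*√c)
1282*(-669 + V(a(L(5, 3)))) = 1282*(-669 + (-9 - 3*√2*√(2*5/(-1 + 5)))) = 1282*(-669 + (-9 - 3*√2*√(2*5/4))) = 1282*(-669 + (-9 - 3*√2*√(2*5*(¼)))) = 1282*(-669 + (-9 - 3*√2*√(5/2))) = 1282*(-669 + (-9 - 3*√2*√10/2)) = 1282*(-669 + (-9 - 3*√5)) = 1282*(-678 - 3*√5) = -869196 - 3846*√5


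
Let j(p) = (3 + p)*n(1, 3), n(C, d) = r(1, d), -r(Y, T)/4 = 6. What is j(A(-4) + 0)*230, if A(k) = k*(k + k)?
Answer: -193200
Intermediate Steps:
r(Y, T) = -24 (r(Y, T) = -4*6 = -24)
n(C, d) = -24
A(k) = 2*k**2 (A(k) = k*(2*k) = 2*k**2)
j(p) = -72 - 24*p (j(p) = (3 + p)*(-24) = -72 - 24*p)
j(A(-4) + 0)*230 = (-72 - 24*(2*(-4)**2 + 0))*230 = (-72 - 24*(2*16 + 0))*230 = (-72 - 24*(32 + 0))*230 = (-72 - 24*32)*230 = (-72 - 768)*230 = -840*230 = -193200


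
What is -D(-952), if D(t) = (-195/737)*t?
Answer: -185640/737 ≈ -251.89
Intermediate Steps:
D(t) = -195*t/737 (D(t) = (-195*1/737)*t = -195*t/737)
-D(-952) = -(-195)*(-952)/737 = -1*185640/737 = -185640/737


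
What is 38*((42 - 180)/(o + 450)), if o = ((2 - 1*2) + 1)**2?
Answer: -5244/451 ≈ -11.627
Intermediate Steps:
o = 1 (o = ((2 - 2) + 1)**2 = (0 + 1)**2 = 1**2 = 1)
38*((42 - 180)/(o + 450)) = 38*((42 - 180)/(1 + 450)) = 38*(-138/451) = -5244/451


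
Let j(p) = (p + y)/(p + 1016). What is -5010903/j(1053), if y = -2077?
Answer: 10367558307/1024 ≈ 1.0125e+7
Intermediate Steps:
j(p) = (-2077 + p)/(1016 + p) (j(p) = (p - 2077)/(p + 1016) = (-2077 + p)/(1016 + p))
-5010903/j(1053) = -5010903*(1016 + 1053)/(-2077 + 1053) = -5010903/(-1024/2069) = -5010903*(-2069/1024) = 10367558307/1024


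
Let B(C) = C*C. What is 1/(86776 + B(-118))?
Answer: 1/100700 ≈ 9.9305e-6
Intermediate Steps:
B(C) = C**2
1/(86776 + B(-118)) = 1/(86776 + (-118)**2) = 1/(86776 + 13924) = 1/100700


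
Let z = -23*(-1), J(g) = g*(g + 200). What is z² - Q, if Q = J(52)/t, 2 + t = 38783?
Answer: 2278005/4309 ≈ 528.66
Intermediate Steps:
t = 38781 (t = -2 + 38783 = 38781)
J(g) = g*(200 + g)
z = 23
Q = 1456/4309 (Q = (52*(200 + 52))/38781 = (52*252)*(1/38781) = 13104*(1/38781) = 1456/4309 ≈ 0.33790)
z² - Q = 23² - 1*1456/4309 = 529 - 1456/4309 = 2278005/4309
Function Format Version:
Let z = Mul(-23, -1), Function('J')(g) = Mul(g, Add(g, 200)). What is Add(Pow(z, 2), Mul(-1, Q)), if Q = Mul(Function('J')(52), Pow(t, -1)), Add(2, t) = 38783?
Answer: Rational(2278005, 4309) ≈ 528.66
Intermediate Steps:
t = 38781 (t = Add(-2, 38783) = 38781)
Function('J')(g) = Mul(g, Add(200, g))
z = 23
Q = Rational(1456, 4309) (Q = Mul(Mul(52, Add(200, 52)), Pow(38781, -1)) = Mul(Mul(52, 252), Rational(1, 38781)) = Mul(13104, Rational(1, 38781)) = Rational(1456, 4309) ≈ 0.33790)
Add(Pow(z, 2), Mul(-1, Q)) = Add(Pow(23, 2), Mul(-1, Rational(1456, 4309))) = Add(529, Rational(-1456, 4309)) = Rational(2278005, 4309)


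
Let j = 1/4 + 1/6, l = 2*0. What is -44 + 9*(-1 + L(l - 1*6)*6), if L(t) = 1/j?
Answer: 383/5 ≈ 76.600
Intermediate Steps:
l = 0
j = 5/12 (j = 1*(¼) + 1*(⅙) = ¼ + ⅙ = 5/12 ≈ 0.41667)
L(t) = 12/5 (L(t) = 1/(5/12) = 12/5)
-44 + 9*(-1 + L(l - 1*6)*6) = -44 + 9*(-1 + (12/5)*6) = -44 + 9*(-1 + 72/5) = -44 + 9*(67/5) = -44 + 603/5 = 383/5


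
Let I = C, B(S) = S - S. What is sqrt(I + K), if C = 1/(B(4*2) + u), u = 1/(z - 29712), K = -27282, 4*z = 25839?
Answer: I*sqrt(202137)/2 ≈ 224.8*I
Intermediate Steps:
z = 25839/4 (z = (1/4)*25839 = 25839/4 ≈ 6459.8)
u = -4/93009 (u = 1/(25839/4 - 29712) = 1/(-93009/4) = -4/93009 ≈ -4.3007e-5)
B(S) = 0
C = -93009/4 (C = 1/(0 - 4/93009) = 1/(-4/93009) = -93009/4 ≈ -23252.)
I = -93009/4 ≈ -23252.
sqrt(I + K) = sqrt(-93009/4 - 27282) = sqrt(-202137/4) = I*sqrt(202137)/2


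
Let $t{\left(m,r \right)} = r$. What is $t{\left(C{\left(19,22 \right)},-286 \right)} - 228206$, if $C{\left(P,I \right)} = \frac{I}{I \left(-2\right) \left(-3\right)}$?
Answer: $-228492$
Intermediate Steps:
$C{\left(P,I \right)} = \frac{1}{6}$ ($C{\left(P,I \right)} = \frac{I}{- 2 I \left(-3\right)} = \frac{I}{6 I} = I \frac{1}{6 I} = \frac{1}{6}$)
$t{\left(C{\left(19,22 \right)},-286 \right)} - 228206 = -286 - 228206 = -228492$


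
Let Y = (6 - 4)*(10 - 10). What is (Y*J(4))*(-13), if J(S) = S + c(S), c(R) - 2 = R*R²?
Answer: 0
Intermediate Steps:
c(R) = 2 + R³ (c(R) = 2 + R*R² = 2 + R³)
Y = 0 (Y = 2*0 = 0)
J(S) = 2 + S + S³ (J(S) = S + (2 + S³) = 2 + S + S³)
(Y*J(4))*(-13) = (0*(2 + 4 + 4³))*(-13) = (0*(2 + 4 + 64))*(-13) = (0*70)*(-13) = 0*(-13) = 0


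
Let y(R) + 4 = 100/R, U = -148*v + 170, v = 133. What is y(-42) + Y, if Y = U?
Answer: -409928/21 ≈ -19520.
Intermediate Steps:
U = -19514 (U = -148*133 + 170 = -19684 + 170 = -19514)
Y = -19514
y(R) = -4 + 100/R
y(-42) + Y = (-4 + 100/(-42)) - 19514 = (-4 + 100*(-1/42)) - 19514 = (-4 - 50/21) - 19514 = -134/21 - 19514 = -409928/21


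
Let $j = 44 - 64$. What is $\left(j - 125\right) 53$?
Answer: $-7685$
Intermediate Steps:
$j = -20$ ($j = 44 - 64 = -20$)
$\left(j - 125\right) 53 = \left(-20 - 125\right) 53 = \left(-145\right) 53 = -7685$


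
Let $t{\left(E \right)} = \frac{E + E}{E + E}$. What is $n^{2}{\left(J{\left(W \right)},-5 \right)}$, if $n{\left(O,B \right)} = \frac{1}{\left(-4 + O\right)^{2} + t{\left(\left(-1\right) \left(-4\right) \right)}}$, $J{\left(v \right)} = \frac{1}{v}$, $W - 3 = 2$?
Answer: $\frac{625}{148996} \approx 0.0041947$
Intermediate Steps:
$W = 5$ ($W = 3 + 2 = 5$)
$t{\left(E \right)} = 1$ ($t{\left(E \right)} = \frac{2 E}{2 E} = 2 E \frac{1}{2 E} = 1$)
$n{\left(O,B \right)} = \frac{1}{1 + \left(-4 + O\right)^{2}}$ ($n{\left(O,B \right)} = \frac{1}{\left(-4 + O\right)^{2} + 1} = \frac{1}{1 + \left(-4 + O\right)^{2}}$)
$n^{2}{\left(J{\left(W \right)},-5 \right)} = \left(\frac{1}{1 + \left(-4 + \frac{1}{5}\right)^{2}}\right)^{2} = \left(\frac{1}{1 + \left(- \frac{19}{5}\right)^{2}}\right)^{2} = \left(\frac{1}{1 + \frac{361}{25}}\right)^{2} = \left(\frac{1}{\frac{386}{25}}\right)^{2} = \left(\frac{25}{386}\right)^{2} = \frac{625}{148996}$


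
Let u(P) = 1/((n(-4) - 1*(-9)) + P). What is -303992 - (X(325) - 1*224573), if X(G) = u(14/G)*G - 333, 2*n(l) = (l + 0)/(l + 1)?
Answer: -749024037/9467 ≈ -79120.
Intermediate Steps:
n(l) = l/(2*(1 + l)) (n(l) = ((l + 0)/(l + 1))/2 = (l/(1 + l))/2 = l/(2*(1 + l)))
u(P) = 1/(29/3 + P) (u(P) = 1/(((½)*(-4)/(1 - 4) - 1*(-9)) + P) = 1/(((½)*(-4)/(-3) + 9) + P) = 1/(((½)*(-4)*(-⅓) + 9) + P) = 1/((⅔ + 9) + P) = 1/(29/3 + P))
X(G) = -333 + 3*G/(29 + 42/G) (X(G) = (3/(29 + 3*(14/G)))*G - 333 = (3/(29 + 42/G))*G - 333 = 3*G/(29 + 42/G) - 333 = -333 + 3*G/(29 + 42/G))
-303992 - (X(325) - 1*224573) = -303992 - (3*(-4662 + 325² - 3219*325)/(42 + 29*325) - 1*224573) = -303992 - (3*(-4662 + 105625 - 1046175)/(42 + 9425) - 224573) = -303992 - (3*(-945212)/9467 - 224573) = -303992 - (3*(1/9467)*(-945212) - 224573) = -303992 - (-2835636/9467 - 224573) = -303992 - 1*(-2128868227/9467) = -303992 + 2128868227/9467 = -749024037/9467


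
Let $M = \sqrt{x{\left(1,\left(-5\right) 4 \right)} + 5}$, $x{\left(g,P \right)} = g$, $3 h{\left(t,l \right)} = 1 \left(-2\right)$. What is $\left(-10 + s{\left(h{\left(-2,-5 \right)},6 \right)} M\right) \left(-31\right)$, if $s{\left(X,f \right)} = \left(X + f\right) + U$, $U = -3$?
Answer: $310 - \frac{217 \sqrt{6}}{3} \approx 132.82$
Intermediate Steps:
$h{\left(t,l \right)} = - \frac{2}{3}$ ($h{\left(t,l \right)} = \frac{1 \left(-2\right)}{3} = \frac{1}{3} \left(-2\right) = - \frac{2}{3}$)
$M = \sqrt{6}$ ($M = \sqrt{1 + 5} = \sqrt{6} \approx 2.4495$)
$s{\left(X,f \right)} = -3 + X + f$ ($s{\left(X,f \right)} = \left(X + f\right) - 3 = -3 + X + f$)
$\left(-10 + s{\left(h{\left(-2,-5 \right)},6 \right)} M\right) \left(-31\right) = \left(-10 + \left(-3 - \frac{2}{3} + 6\right) \sqrt{6}\right) \left(-31\right) = \left(-10 + \frac{7 \sqrt{6}}{3}\right) \left(-31\right) = 310 - \frac{217 \sqrt{6}}{3}$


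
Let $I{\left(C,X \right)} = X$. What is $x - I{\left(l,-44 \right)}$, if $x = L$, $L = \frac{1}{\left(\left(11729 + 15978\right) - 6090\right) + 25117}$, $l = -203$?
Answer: $\frac{2056297}{46734} \approx 44.0$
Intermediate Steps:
$L = \frac{1}{46734}$ ($L = \frac{1}{\left(27707 - 6090\right) + 25117} = \frac{1}{21617 + 25117} = \frac{1}{46734} \approx 2.1398 \cdot 10^{-5}$)
$x = \frac{1}{46734} \approx 2.1398 \cdot 10^{-5}$
$x - I{\left(l,-44 \right)} = \frac{1}{46734} - -44 = \frac{1}{46734} + 44 = \frac{2056297}{46734}$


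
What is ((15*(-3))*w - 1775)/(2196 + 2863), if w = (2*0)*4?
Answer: -1775/5059 ≈ -0.35086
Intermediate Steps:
w = 0 (w = 0*4 = 0)
((15*(-3))*w - 1775)/(2196 + 2863) = ((15*(-3))*0 - 1775)/(2196 + 2863) = (-45*0 - 1775)/5059 = (0 - 1775)*(1/5059) = -1775*1/5059 = -1775/5059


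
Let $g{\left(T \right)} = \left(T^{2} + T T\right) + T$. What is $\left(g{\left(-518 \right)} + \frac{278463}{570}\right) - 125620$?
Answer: $\frac{78089721}{190} \approx 4.11 \cdot 10^{5}$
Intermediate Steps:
$g{\left(T \right)} = T + 2 T^{2}$ ($g{\left(T \right)} = \left(T^{2} + T^{2}\right) + T = 2 T^{2} + T = T + 2 T^{2}$)
$\left(g{\left(-518 \right)} + \frac{278463}{570}\right) - 125620 = \left(- 518 \left(1 + 2 \left(-518\right)\right) + \frac{278463}{570}\right) - 125620 = \left(- 518 \left(1 - 1036\right) + 278463 \cdot \frac{1}{570}\right) - 125620 = \left(\left(-518\right) \left(-1035\right) + \frac{92821}{190}\right) - 125620 = \left(536130 + \frac{92821}{190}\right) - 125620 = \frac{101957521}{190} - 125620 = \frac{78089721}{190}$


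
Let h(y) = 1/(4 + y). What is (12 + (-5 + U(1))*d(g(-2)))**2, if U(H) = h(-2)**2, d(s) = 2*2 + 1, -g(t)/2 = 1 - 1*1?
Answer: 2209/16 ≈ 138.06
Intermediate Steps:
g(t) = 0 (g(t) = -2*(1 - 1*1) = -2*(1 - 1) = -2*0 = 0)
d(s) = 5 (d(s) = 4 + 1 = 5)
U(H) = 1/4 (U(H) = (1/(4 - 2))**2 = (1/2)**2 = 1/4)
(12 + (-5 + U(1))*d(g(-2)))**2 = (12 + (-5 + 1/4)*5)**2 = (12 - 19/4*5)**2 = (12 - 95/4)**2 = (-47/4)**2 = 2209/16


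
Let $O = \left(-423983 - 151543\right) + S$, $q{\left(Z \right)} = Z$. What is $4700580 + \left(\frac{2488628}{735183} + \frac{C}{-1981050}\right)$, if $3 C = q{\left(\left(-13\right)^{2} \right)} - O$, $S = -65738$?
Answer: $\frac{2282030210298311329}{485478094050} \approx 4.7006 \cdot 10^{6}$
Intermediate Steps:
$O = -641264$ ($O = \left(-423983 - 151543\right) - 65738 = -575526 - 65738 = -641264$)
$C = 213811$ ($C = \frac{\left(-13\right)^{2} - -641264}{3} = \frac{169 + 641264}{3} = \frac{1}{3} \cdot 641433 = 213811$)
$4700580 + \left(\frac{2488628}{735183} + \frac{C}{-1981050}\right) = 4700580 + \left(\frac{2488628}{735183} + \frac{213811}{-1981050}\right) = 4700580 + \left(2488628 \cdot \frac{1}{735183} + 213811 \left(- \frac{1}{1981050}\right)\right) = 4700580 + \left(\frac{2488628}{735183} - \frac{213811}{1981050}\right) = 4700580 + \frac{1590968762329}{485478094050} = \frac{2282030210298311329}{485478094050}$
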